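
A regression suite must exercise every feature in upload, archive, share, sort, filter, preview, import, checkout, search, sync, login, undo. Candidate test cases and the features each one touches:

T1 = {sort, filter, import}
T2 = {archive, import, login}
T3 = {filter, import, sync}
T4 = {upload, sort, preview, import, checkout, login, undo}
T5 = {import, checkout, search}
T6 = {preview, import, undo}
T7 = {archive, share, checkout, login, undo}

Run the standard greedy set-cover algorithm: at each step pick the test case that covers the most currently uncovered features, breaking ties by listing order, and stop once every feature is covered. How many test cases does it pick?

4

Pick 1: T4 covers 7 new features (upload, sort, preview, import, checkout, login, undo).
Pick 2: T3 covers 2 new features (filter, sync).
Pick 3: T7 covers 2 new features (archive, share).
Pick 4: T5 covers 1 new features (search).
Greedy uses 4 test cases.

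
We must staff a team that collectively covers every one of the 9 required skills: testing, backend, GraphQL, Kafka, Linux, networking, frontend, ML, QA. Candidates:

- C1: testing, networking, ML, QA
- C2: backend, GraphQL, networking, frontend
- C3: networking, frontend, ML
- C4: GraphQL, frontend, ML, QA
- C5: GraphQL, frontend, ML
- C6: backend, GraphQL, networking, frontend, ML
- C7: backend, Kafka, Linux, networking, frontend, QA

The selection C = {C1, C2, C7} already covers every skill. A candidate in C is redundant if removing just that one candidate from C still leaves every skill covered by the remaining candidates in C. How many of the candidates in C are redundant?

Drop C1: testing, ML uncovered — not redundant.
Drop C2: GraphQL uncovered — not redundant.
Drop C7: Kafka, Linux uncovered — not redundant.
None of the candidates in C is redundant.

0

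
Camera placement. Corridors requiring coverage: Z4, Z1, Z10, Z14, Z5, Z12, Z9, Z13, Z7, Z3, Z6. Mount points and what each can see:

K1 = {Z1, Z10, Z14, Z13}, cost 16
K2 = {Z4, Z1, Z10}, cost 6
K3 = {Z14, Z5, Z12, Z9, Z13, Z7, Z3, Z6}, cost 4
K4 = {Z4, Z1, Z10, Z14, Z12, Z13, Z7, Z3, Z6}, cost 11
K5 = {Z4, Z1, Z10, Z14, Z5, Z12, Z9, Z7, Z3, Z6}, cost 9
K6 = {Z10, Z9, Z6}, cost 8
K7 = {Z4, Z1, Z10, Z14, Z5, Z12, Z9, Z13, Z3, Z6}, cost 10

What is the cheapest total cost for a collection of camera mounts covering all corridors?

K2, K3 cover every corridor at cost 6 + 4 = 10.
Any cover uses at least 2 camera mounts; among all covering selections none totals below 10.

10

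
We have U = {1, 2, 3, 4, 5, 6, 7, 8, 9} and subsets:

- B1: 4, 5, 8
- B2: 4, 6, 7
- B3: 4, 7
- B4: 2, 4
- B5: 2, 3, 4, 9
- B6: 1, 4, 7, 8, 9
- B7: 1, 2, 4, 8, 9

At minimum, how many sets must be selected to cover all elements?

4

B1, B2, B5, B6 together cover {1, 2, 3, 4, 5, 6, 7, 8, 9} — every element.
No 3 of the 7 sets cover everything (all 35 triples fall short), so 4 is minimum.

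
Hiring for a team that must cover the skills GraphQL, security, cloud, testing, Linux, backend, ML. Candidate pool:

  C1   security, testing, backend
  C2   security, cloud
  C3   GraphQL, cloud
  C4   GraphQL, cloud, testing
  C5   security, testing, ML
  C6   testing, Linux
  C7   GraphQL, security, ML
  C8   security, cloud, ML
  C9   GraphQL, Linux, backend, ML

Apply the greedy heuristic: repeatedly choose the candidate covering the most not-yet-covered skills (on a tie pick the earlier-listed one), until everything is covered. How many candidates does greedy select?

3

Pick 1: C9 covers 4 new skills (GraphQL, Linux, backend, ML).
Pick 2: C1 covers 2 new skills (security, testing).
Pick 3: C2 covers 1 new skills (cloud).
Greedy uses 3 candidates.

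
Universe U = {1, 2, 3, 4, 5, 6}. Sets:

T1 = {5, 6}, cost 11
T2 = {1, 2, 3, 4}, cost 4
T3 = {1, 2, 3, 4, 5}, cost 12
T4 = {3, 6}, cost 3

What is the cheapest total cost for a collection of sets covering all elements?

T1, T2 cover every element at cost 11 + 4 = 15.
Any cover uses at least 2 sets; among all covering selections none totals below 15.
Greedy by coverage-per-cost would pick T2, T4, T1 for 18 — worse than the optimum 15.

15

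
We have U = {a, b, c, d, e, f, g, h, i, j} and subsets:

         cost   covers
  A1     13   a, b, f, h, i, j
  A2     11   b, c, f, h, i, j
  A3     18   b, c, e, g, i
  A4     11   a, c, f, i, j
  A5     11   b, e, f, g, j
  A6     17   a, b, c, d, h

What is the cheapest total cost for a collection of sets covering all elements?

39

A2, A5, A6 cover every element at cost 11 + 11 + 17 = 39.
Any cover uses at least 3 sets; among all covering selections none totals below 39.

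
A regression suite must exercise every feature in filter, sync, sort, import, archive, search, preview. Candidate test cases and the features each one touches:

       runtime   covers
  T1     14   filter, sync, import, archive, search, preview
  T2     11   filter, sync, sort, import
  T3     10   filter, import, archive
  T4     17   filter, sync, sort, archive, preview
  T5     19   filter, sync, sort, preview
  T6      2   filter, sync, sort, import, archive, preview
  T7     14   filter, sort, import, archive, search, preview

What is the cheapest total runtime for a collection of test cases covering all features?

T1, T6 cover every feature at runtime 14 + 2 = 16.
Any cover uses at least 2 test cases; among all covering selections none totals below 16.

16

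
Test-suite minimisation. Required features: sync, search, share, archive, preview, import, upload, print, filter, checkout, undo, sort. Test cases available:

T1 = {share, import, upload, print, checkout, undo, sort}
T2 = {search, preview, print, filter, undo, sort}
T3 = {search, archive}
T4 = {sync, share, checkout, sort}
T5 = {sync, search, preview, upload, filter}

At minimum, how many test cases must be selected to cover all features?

3

T1, T3, T5 together cover {sync, search, share, archive, preview, import, upload, print, filter, checkout, undo, sort} — every feature.
No 2 of the 5 test cases cover everything (all 10 pairs fall short), so 3 is minimum.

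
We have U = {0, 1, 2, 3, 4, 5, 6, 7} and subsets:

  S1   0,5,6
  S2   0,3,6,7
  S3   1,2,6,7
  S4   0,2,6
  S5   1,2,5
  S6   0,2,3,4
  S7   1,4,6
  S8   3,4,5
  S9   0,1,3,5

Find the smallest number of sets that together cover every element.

3

S1, S3, S6 together cover {0, 1, 2, 3, 4, 5, 6, 7} — every element.
No 2 of the 9 sets cover everything (all 36 pairs fall short), so 3 is minimum.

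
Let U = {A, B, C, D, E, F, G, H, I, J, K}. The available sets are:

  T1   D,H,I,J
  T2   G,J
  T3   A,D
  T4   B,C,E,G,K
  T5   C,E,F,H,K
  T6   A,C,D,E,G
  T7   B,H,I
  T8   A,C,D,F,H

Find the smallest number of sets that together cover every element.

3

T1, T4, T8 together cover {A, B, C, D, E, F, G, H, I, J, K} — every element.
No 2 of the 8 sets cover everything (all 28 pairs fall short), so 3 is minimum.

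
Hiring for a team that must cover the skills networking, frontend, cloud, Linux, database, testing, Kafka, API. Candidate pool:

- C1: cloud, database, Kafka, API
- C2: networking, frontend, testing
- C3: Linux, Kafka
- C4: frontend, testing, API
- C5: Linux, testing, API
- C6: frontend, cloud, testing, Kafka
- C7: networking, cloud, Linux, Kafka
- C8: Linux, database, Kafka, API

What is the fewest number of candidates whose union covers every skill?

C1, C2, C3 together cover {networking, frontend, cloud, Linux, database, testing, Kafka, API} — every skill.
No 2 of the 8 candidates cover everything (all 28 pairs fall short), so 3 is minimum.

3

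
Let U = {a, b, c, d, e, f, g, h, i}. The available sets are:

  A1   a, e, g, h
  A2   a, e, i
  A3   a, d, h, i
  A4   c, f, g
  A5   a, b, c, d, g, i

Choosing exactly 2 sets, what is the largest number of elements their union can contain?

Choosing A1, A5 covers {a, b, c, d, e, g, h, i} — 8 elements.
No choice of 2 sets does better; here f is left uncovered.

8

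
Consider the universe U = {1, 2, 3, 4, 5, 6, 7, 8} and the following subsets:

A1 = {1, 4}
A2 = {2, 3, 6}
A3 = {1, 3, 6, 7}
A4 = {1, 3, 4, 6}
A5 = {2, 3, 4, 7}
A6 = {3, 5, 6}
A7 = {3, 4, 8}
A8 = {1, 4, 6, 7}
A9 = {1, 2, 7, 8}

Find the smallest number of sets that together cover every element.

A1, A6, A9 together cover {1, 2, 3, 4, 5, 6, 7, 8} — every element.
No 2 of the 9 sets cover everything (all 36 pairs fall short), so 3 is minimum.
Greedy (largest uncovered first) would take A3, A5, A6, A7 — 4 sets — but 3 suffice.

3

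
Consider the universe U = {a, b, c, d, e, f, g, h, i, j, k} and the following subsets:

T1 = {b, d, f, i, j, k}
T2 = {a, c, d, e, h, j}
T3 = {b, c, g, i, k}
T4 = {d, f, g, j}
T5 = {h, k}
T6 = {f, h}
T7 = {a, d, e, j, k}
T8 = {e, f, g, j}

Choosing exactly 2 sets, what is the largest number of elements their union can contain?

Choosing T1, T2 covers {a, b, c, d, e, f, h, i, j, k} — 10 elements.
No choice of 2 sets does better; here g is left uncovered.

10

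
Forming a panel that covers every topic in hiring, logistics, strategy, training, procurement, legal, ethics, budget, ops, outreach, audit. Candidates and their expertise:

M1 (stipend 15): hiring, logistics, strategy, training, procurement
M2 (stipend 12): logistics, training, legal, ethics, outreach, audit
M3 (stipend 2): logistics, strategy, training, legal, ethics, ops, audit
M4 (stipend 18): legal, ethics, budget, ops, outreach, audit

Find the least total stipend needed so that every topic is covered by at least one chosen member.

M1, M4 cover every topic at stipend 15 + 18 = 33.
Any cover uses at least 2 members; among all covering selections none totals below 33.
Greedy by coverage-per-stipend would pick M3, M1, M4 for 35 — worse than the optimum 33.

33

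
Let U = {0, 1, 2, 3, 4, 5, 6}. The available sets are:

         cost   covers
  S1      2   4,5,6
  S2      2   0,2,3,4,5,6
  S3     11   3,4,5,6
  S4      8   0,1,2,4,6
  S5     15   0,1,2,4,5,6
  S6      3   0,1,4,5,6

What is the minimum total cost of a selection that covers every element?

S2, S6 cover every element at cost 2 + 3 = 5.
Any cover uses at least 2 sets; among all covering selections none totals below 5.

5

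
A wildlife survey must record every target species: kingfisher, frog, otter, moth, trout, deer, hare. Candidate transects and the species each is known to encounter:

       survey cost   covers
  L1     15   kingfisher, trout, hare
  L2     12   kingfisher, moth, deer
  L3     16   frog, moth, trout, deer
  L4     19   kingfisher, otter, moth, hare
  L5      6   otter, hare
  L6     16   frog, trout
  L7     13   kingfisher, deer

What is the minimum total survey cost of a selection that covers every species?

34

L2, L3, L5 cover every species at survey cost 12 + 16 + 6 = 34.
Any cover uses at least 2 transects; among all covering selections none totals below 34.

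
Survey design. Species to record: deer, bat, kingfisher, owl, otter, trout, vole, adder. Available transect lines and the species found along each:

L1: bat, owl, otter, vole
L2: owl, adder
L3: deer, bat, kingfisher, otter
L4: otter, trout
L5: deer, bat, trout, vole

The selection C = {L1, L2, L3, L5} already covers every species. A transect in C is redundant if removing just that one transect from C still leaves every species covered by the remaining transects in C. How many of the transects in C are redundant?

1

Drop L1: the rest still cover every species — redundant.
Drop L2: adder uncovered — not redundant.
Drop L3: kingfisher uncovered — not redundant.
Drop L5: trout uncovered — not redundant.
1 redundant: L1.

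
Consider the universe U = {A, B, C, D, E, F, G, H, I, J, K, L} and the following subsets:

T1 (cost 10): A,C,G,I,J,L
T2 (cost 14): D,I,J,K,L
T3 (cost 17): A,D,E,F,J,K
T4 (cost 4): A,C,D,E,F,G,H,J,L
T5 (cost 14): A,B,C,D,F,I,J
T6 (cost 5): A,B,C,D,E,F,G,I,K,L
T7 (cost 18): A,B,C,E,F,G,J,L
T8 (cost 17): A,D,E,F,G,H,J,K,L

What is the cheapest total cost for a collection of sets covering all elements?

9

T4, T6 cover every element at cost 4 + 5 = 9.
Any cover uses at least 2 sets; among all covering selections none totals below 9.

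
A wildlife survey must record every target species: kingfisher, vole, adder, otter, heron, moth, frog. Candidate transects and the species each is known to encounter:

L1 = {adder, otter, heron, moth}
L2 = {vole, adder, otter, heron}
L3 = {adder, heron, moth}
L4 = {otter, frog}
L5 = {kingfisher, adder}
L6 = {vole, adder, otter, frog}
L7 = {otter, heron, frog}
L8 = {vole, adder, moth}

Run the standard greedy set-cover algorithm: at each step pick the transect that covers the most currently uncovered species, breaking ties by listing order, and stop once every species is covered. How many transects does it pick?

3

Pick 1: L1 covers 4 new species (adder, otter, heron, moth).
Pick 2: L6 covers 2 new species (vole, frog).
Pick 3: L5 covers 1 new species (kingfisher).
Greedy uses 3 transects.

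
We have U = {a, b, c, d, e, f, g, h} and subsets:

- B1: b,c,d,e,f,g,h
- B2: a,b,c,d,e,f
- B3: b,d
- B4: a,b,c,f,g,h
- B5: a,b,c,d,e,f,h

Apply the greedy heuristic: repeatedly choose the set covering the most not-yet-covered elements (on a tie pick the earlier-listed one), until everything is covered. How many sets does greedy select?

Pick 1: B1 covers 7 new elements (b, c, d, e, f, g, h).
Pick 2: B2 covers 1 new elements (a).
Greedy uses 2 sets.

2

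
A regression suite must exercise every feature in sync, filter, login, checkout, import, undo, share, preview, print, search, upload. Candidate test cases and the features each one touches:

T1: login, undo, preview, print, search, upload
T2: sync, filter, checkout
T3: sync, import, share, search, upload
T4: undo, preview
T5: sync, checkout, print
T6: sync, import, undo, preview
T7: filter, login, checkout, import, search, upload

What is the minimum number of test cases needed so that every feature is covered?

T1, T2, T3 together cover {sync, filter, login, checkout, import, undo, share, preview, print, search, upload} — every feature.
No 2 of the 7 test cases cover everything (all 21 pairs fall short), so 3 is minimum.

3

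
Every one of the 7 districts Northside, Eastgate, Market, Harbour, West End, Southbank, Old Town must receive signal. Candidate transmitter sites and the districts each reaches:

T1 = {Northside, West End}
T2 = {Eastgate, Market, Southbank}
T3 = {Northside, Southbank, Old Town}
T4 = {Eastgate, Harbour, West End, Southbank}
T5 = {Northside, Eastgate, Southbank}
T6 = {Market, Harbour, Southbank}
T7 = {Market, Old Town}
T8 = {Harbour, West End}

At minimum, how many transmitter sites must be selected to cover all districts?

3

T1, T4, T7 together cover {Northside, Eastgate, Market, Harbour, West End, Southbank, Old Town} — every district.
No 2 of the 8 transmitter sites cover everything (all 28 pairs fall short), so 3 is minimum.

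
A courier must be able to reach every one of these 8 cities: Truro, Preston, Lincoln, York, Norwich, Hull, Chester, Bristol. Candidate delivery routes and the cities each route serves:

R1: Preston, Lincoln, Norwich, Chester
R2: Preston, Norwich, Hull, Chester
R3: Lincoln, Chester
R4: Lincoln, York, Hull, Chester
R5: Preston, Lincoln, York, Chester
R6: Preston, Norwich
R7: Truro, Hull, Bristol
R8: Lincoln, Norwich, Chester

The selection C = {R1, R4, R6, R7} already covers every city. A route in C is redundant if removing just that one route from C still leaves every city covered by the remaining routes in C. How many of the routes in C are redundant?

Drop R1: the rest still cover every city — redundant.
Drop R4: York uncovered — not redundant.
Drop R6: the rest still cover every city — redundant.
Drop R7: Truro, Bristol uncovered — not redundant.
2 redundant: R1, R6.

2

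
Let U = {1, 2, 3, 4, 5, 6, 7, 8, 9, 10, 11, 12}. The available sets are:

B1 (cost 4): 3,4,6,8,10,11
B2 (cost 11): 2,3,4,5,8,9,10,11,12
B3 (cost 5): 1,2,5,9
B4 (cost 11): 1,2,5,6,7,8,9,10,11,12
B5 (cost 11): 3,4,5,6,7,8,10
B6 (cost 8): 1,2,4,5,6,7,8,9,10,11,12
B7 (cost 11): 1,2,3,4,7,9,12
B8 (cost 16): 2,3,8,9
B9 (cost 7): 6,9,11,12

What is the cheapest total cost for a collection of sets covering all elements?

B1, B6 cover every element at cost 4 + 8 = 12.
Any cover uses at least 2 sets; among all covering selections none totals below 12.

12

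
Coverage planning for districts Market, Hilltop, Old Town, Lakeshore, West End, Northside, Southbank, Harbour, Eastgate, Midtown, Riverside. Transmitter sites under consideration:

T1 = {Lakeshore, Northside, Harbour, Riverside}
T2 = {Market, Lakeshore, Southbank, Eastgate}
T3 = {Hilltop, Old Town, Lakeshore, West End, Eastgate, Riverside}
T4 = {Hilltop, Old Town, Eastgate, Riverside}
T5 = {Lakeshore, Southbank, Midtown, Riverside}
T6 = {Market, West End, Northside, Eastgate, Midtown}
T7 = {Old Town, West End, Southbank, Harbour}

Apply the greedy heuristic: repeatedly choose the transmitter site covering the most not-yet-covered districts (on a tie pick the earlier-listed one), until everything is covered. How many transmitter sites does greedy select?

3

Pick 1: T3 covers 6 new districts (Hilltop, Old Town, Lakeshore, West End, Eastgate, Riverside).
Pick 2: T6 covers 3 new districts (Market, Northside, Midtown).
Pick 3: T7 covers 2 new districts (Southbank, Harbour).
Greedy uses 3 transmitter sites.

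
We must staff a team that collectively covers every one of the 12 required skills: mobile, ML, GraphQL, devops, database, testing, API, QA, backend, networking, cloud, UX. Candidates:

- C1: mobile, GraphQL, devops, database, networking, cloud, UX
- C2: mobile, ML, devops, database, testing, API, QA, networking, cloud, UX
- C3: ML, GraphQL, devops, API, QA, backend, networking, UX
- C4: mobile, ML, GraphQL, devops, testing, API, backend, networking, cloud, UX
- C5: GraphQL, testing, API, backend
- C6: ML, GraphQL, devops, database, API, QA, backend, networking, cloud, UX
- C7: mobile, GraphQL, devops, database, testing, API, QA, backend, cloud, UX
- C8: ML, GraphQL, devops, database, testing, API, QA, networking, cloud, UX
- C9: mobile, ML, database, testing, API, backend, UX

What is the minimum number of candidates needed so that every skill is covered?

2

C2, C3 together cover {mobile, ML, GraphQL, devops, database, testing, API, QA, backend, networking, cloud, UX} — every skill.
No single candidate contains all 12 skills, so 2 is optimal.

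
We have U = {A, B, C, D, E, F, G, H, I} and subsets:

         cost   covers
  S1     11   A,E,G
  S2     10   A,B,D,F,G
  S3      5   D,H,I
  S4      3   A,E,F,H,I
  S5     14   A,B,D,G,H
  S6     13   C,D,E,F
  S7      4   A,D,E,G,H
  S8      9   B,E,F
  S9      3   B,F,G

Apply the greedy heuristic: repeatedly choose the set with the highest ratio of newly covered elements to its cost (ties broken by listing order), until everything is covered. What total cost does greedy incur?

Pick 1: S4 adds 5 new (A, E, F, H, I) at cost 3 (ratio 5/3).
Pick 2: S9 adds 2 new (B, G) at cost 3 (ratio 2/3).
Pick 3: S7 adds 1 new (D) at cost 4 (ratio 1/4).
Pick 4: S6 adds 1 new (C) at cost 13 (ratio 1/13).
Greedy total cost: 3 + 3 + 4 + 13 = 23. (The true optimum is 19, so greedy overshoots here.)

23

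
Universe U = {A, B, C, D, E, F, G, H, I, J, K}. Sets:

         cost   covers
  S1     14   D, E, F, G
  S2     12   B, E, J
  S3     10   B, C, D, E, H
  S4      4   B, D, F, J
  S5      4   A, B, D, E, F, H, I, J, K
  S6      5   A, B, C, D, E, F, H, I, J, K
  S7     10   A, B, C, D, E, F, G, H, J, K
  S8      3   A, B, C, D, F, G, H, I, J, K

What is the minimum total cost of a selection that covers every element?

S5, S8 cover every element at cost 4 + 3 = 7.
Any cover uses at least 2 sets; among all covering selections none totals below 7.

7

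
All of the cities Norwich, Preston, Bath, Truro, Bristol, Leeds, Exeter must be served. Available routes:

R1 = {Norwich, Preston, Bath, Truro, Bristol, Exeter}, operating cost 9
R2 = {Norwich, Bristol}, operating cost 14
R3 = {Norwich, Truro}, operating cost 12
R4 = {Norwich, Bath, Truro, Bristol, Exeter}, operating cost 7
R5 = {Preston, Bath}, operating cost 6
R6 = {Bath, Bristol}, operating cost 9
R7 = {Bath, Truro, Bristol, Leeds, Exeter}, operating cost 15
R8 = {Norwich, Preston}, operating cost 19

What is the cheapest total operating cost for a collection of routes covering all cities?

24

R1, R7 cover every city at operating cost 9 + 15 = 24.
Any cover uses at least 2 routes; among all covering selections none totals below 24.
Greedy by coverage-per-operating cost would pick R4, R5, R7 for 28 — worse than the optimum 24.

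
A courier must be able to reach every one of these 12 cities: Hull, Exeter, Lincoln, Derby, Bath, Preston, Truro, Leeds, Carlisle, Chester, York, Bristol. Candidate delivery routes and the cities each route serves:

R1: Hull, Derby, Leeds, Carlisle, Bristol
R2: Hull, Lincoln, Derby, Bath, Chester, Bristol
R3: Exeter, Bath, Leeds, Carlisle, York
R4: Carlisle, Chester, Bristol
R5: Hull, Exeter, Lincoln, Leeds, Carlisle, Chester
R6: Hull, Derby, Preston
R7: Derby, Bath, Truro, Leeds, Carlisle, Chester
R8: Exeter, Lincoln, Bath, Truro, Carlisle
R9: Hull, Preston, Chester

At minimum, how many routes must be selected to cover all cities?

4

R1, R3, R8, R9 together cover {Hull, Exeter, Lincoln, Derby, Bath, Preston, Truro, Leeds, Carlisle, Chester, York, Bristol} — every city.
No 3 of the 9 routes cover everything (all 84 triples fall short), so 4 is minimum.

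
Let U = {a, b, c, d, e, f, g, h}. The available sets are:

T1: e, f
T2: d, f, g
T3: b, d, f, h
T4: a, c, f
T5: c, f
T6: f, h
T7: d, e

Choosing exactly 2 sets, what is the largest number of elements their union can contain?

Choosing T3, T4 covers {a, b, c, d, f, h} — 6 elements.
No choice of 2 sets does better; here e, g are left uncovered.

6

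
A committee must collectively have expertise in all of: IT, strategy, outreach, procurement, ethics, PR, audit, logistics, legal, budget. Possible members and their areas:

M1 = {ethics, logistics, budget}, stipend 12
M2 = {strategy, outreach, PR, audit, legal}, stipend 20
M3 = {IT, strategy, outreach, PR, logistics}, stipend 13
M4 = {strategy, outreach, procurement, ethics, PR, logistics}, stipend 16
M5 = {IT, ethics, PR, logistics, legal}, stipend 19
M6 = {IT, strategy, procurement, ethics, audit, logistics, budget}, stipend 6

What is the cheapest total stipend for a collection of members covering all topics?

M2, M6 cover every topic at stipend 20 + 6 = 26.
Any cover uses at least 2 members; among all covering selections none totals below 26.
Greedy by coverage-per-stipend would pick M6, M3, M5 for 38 — worse than the optimum 26.

26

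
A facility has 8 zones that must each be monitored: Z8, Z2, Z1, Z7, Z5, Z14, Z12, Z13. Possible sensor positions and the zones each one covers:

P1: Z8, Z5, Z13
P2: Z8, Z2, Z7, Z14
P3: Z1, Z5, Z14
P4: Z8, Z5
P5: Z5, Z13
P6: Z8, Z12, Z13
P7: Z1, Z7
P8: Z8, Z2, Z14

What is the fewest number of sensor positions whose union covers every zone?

3

P2, P3, P6 together cover {Z8, Z2, Z1, Z7, Z5, Z14, Z12, Z13} — every zone.
No 2 of the 8 sensor positions cover everything (all 28 pairs fall short), so 3 is minimum.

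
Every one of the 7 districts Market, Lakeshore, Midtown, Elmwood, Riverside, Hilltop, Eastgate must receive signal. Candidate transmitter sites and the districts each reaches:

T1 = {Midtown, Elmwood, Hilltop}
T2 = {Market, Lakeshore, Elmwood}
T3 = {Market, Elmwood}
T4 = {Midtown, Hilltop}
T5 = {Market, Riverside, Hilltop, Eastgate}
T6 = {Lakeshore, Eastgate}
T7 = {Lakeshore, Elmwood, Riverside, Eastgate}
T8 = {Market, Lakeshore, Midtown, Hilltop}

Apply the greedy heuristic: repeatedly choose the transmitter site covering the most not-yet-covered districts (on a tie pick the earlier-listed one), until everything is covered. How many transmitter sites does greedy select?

Pick 1: T5 covers 4 new districts (Market, Riverside, Hilltop, Eastgate).
Pick 2: T1 covers 2 new districts (Midtown, Elmwood).
Pick 3: T2 covers 1 new districts (Lakeshore).
Greedy uses 3 transmitter sites. (The true minimum is 2.)

3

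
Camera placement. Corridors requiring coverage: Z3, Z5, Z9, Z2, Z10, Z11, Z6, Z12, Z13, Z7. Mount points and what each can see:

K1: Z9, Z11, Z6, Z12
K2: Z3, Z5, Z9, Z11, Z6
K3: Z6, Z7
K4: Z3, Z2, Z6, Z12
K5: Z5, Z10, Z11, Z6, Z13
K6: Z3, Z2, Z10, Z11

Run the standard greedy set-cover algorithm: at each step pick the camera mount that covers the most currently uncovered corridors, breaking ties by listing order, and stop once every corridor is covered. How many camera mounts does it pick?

4

Pick 1: K2 covers 5 new corridors (Z3, Z5, Z9, Z11, Z6).
Pick 2: K4 covers 2 new corridors (Z2, Z12).
Pick 3: K5 covers 2 new corridors (Z10, Z13).
Pick 4: K3 covers 1 new corridors (Z7).
Greedy uses 4 camera mounts.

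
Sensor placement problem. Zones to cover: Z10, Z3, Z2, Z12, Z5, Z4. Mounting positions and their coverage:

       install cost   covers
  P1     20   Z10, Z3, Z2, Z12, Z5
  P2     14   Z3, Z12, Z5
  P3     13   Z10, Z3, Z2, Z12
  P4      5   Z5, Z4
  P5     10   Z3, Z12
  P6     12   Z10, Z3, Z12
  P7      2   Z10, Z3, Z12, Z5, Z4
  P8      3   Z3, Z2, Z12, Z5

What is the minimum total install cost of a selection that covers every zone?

P7, P8 cover every zone at install cost 2 + 3 = 5.
Any cover uses at least 2 sensor positions; among all covering selections none totals below 5.

5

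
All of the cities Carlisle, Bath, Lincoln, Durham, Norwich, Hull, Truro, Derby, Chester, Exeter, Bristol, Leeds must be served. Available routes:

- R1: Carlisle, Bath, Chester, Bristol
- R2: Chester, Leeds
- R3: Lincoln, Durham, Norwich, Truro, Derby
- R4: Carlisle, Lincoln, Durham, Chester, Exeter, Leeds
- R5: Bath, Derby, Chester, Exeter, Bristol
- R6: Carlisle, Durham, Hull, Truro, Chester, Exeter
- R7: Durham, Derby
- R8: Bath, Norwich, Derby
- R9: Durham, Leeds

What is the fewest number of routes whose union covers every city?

R1, R2, R3, R6 together cover {Carlisle, Bath, Lincoln, Durham, Norwich, Hull, Truro, Derby, Chester, Exeter, Bristol, Leeds} — every city.
No 3 of the 9 routes cover everything (all 84 triples fall short), so 4 is minimum.

4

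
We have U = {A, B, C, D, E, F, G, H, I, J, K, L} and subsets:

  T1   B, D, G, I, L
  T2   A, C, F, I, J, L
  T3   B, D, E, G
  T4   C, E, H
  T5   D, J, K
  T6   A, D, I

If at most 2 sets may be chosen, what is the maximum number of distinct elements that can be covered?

Choosing T2, T3 covers {A, B, C, D, E, F, G, I, J, L} — 10 elements.
No choice of 2 sets does better; here H, K are left uncovered.

10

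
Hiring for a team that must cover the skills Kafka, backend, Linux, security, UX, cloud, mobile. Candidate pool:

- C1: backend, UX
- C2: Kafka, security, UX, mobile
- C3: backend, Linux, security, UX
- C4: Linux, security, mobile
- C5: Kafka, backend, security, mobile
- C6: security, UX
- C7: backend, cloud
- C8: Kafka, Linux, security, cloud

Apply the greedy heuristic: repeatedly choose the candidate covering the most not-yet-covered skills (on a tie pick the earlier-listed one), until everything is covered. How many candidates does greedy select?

Pick 1: C2 covers 4 new skills (Kafka, security, UX, mobile).
Pick 2: C3 covers 2 new skills (backend, Linux).
Pick 3: C7 covers 1 new skills (cloud).
Greedy uses 3 candidates.

3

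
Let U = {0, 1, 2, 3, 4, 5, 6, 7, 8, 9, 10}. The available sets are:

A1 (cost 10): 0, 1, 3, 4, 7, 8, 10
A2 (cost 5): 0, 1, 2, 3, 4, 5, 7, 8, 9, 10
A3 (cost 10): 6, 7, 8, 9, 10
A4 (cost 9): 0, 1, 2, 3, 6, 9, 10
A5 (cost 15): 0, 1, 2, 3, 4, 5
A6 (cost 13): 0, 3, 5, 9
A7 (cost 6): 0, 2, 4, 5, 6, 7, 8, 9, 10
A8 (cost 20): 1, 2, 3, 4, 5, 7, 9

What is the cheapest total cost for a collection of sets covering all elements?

A2, A7 cover every element at cost 5 + 6 = 11.
Any cover uses at least 2 sets; among all covering selections none totals below 11.

11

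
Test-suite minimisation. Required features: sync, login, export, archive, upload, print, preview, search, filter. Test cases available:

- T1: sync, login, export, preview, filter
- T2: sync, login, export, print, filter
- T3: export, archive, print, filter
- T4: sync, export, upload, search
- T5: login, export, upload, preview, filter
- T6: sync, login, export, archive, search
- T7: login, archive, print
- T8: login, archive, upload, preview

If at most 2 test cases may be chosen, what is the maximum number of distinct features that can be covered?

8

Choosing T2, T8 covers {sync, login, export, archive, upload, print, preview, filter} — 8 features.
No choice of 2 test cases does better; here search is left uncovered.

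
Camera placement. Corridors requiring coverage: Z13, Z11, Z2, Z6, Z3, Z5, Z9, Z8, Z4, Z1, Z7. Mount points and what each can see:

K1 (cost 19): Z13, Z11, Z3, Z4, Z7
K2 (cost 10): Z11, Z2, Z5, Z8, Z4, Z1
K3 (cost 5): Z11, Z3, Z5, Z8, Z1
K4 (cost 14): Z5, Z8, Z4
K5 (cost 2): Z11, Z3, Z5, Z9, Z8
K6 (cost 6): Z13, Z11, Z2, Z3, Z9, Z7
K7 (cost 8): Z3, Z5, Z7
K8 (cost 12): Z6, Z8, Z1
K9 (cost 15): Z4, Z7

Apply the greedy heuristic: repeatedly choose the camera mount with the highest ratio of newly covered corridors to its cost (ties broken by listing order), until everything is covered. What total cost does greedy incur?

30

Pick 1: K5 adds 5 new (Z11, Z3, Z5, Z9, Z8) at cost 2 (ratio 5/2).
Pick 2: K6 adds 3 new (Z13, Z2, Z7) at cost 6 (ratio 3/6).
Pick 3: K2 adds 2 new (Z4, Z1) at cost 10 (ratio 2/10).
Pick 4: K8 adds 1 new (Z6) at cost 12 (ratio 1/12).
Greedy total cost: 2 + 6 + 10 + 12 = 30. (The true optimum is 28, so greedy overshoots here.)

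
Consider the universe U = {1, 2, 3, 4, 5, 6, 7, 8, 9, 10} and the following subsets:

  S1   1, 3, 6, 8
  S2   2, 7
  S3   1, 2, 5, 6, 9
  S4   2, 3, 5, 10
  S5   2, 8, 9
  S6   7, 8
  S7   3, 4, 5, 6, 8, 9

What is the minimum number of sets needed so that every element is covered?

S1, S2, S4, S7 together cover {1, 2, 3, 4, 5, 6, 7, 8, 9, 10} — every element.
No 3 of the 7 sets cover everything (all 35 triples fall short), so 4 is minimum.

4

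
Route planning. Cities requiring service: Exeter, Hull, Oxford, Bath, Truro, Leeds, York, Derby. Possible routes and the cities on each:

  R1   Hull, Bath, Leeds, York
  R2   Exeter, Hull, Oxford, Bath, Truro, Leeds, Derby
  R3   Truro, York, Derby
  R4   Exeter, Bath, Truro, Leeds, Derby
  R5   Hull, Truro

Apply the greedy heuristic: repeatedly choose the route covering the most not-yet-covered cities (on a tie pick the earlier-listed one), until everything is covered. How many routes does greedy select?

Pick 1: R2 covers 7 new cities (Exeter, Hull, Oxford, Bath, Truro, Leeds, Derby).
Pick 2: R1 covers 1 new cities (York).
Greedy uses 2 routes.

2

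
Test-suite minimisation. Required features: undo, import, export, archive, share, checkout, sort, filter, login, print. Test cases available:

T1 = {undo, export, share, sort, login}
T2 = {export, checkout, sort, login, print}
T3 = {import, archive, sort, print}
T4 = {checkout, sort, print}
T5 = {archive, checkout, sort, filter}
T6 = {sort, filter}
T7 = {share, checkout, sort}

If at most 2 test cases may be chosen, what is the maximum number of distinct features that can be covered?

8

Choosing T1, T3 covers {undo, import, export, archive, share, sort, login, print} — 8 features.
No choice of 2 test cases does better; here checkout, filter are left uncovered.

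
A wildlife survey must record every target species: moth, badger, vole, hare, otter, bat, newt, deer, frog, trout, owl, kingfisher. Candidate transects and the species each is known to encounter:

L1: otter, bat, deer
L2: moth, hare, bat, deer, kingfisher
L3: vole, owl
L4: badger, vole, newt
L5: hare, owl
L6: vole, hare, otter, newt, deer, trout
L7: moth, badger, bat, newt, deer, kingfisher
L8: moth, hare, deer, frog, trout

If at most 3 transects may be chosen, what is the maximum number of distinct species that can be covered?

11

Choosing L3, L6, L7 covers {moth, badger, vole, hare, otter, bat, newt, deer, trout, owl, kingfisher} — 11 species.
No choice of 3 transects does better; here frog is left uncovered.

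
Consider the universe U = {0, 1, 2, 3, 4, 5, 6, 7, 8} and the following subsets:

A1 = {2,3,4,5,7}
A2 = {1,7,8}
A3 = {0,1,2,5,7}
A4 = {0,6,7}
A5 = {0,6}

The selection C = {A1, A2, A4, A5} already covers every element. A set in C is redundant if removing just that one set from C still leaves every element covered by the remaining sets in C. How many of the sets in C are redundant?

Drop A1: 2, 3, 4, 5 uncovered — not redundant.
Drop A2: 1, 8 uncovered — not redundant.
Drop A4: the rest still cover every element — redundant.
Drop A5: the rest still cover every element — redundant.
2 redundant: A4, A5.

2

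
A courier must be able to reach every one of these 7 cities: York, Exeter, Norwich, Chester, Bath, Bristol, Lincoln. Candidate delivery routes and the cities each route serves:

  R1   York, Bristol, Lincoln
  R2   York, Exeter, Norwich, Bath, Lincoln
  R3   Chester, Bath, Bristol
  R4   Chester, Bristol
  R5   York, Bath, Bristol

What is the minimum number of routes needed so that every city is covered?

R2, R3 together cover {York, Exeter, Norwich, Chester, Bath, Bristol, Lincoln} — every city.
No single route contains all 7 cities, so 2 is optimal.

2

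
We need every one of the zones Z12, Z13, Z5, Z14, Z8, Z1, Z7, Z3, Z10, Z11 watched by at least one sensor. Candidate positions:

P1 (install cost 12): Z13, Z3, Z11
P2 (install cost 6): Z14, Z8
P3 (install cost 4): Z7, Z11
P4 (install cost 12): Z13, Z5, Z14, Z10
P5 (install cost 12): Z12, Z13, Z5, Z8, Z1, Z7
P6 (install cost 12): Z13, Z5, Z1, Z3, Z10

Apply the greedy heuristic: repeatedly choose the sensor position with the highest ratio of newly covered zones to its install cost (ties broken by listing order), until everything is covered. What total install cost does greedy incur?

Pick 1: P3 adds 2 new (Z7, Z11) at install cost 4 (ratio 2/4).
Pick 2: P5 adds 5 new (Z12, Z13, Z5, Z8, Z1) at install cost 12 (ratio 5/12).
Pick 3: P2 adds 1 new (Z14) at install cost 6 (ratio 1/6).
Pick 4: P6 adds 2 new (Z3, Z10) at install cost 12 (ratio 2/12).
Greedy total install cost: 4 + 12 + 6 + 12 = 34.

34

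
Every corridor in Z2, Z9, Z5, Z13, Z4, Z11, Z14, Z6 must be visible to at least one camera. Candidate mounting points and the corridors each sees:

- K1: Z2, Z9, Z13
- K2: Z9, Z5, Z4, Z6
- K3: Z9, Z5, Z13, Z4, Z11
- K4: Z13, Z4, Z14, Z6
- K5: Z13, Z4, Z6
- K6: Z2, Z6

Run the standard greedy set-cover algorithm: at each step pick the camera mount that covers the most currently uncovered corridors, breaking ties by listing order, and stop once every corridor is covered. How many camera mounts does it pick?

3

Pick 1: K3 covers 5 new corridors (Z9, Z5, Z13, Z4, Z11).
Pick 2: K4 covers 2 new corridors (Z14, Z6).
Pick 3: K1 covers 1 new corridors (Z2).
Greedy uses 3 camera mounts.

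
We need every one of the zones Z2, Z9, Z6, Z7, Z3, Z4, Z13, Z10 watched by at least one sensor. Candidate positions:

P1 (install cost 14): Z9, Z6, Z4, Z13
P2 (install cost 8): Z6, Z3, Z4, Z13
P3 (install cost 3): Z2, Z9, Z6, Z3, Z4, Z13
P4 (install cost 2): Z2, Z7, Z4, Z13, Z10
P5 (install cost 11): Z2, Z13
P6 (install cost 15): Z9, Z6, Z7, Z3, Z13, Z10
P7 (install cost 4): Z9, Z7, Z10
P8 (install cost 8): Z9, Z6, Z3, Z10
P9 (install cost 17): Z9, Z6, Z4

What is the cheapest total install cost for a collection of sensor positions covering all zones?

P3, P4 cover every zone at install cost 3 + 2 = 5.
Any cover uses at least 2 sensor positions; among all covering selections none totals below 5.

5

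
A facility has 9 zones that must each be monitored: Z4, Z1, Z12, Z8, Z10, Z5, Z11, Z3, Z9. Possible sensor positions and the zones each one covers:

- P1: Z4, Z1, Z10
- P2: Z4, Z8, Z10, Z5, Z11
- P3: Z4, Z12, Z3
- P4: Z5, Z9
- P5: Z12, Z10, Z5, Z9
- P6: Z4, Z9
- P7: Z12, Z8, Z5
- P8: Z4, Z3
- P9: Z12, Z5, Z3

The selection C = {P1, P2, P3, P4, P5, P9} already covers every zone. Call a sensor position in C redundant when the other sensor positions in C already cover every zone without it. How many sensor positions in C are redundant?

4

Drop P1: Z1 uncovered — not redundant.
Drop P2: Z8, Z11 uncovered — not redundant.
Drop P3: the rest still cover every zone — redundant.
Drop P4: the rest still cover every zone — redundant.
Drop P5: the rest still cover every zone — redundant.
Drop P9: the rest still cover every zone — redundant.
4 redundant: P3, P4, P5, P9.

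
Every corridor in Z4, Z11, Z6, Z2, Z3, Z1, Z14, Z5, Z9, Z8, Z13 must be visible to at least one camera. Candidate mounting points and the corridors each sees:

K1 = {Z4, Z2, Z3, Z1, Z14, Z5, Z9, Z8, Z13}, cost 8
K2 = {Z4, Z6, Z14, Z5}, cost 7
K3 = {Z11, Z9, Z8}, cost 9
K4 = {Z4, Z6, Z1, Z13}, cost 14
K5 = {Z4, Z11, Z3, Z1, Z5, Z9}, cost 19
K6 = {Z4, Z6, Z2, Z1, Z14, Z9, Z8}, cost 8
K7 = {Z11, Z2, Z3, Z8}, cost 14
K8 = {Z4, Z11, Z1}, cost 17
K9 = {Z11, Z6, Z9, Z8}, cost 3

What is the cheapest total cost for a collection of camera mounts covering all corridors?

K1, K9 cover every corridor at cost 8 + 3 = 11.
Any cover uses at least 2 camera mounts; among all covering selections none totals below 11.

11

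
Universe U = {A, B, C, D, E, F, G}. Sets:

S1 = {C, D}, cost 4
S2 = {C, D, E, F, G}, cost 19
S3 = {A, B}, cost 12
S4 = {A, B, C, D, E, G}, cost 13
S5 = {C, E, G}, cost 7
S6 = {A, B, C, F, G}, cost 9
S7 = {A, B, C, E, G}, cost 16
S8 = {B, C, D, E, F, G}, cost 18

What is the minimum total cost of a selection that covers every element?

S1, S5, S6 cover every element at cost 4 + 7 + 9 = 20.
Any cover uses at least 2 sets; among all covering selections none totals below 20.

20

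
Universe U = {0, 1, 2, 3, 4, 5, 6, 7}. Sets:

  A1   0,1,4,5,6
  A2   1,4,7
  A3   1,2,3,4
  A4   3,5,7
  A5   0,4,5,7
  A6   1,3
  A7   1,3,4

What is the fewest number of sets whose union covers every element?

3

A1, A2, A3 together cover {0, 1, 2, 3, 4, 5, 6, 7} — every element.
No 2 of the 7 sets cover everything (all 21 pairs fall short), so 3 is minimum.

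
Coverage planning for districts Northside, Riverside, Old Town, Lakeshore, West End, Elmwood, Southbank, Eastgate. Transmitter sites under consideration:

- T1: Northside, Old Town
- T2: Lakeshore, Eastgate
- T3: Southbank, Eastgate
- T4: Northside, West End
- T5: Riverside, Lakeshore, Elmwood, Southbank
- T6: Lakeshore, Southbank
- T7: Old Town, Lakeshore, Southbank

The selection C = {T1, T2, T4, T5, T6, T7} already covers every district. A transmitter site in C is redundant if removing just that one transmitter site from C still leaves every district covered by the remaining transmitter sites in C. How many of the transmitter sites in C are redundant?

Drop T1: the rest still cover every district — redundant.
Drop T2: Eastgate uncovered — not redundant.
Drop T4: West End uncovered — not redundant.
Drop T5: Riverside, Elmwood uncovered — not redundant.
Drop T6: the rest still cover every district — redundant.
Drop T7: the rest still cover every district — redundant.
3 redundant: T1, T6, T7.

3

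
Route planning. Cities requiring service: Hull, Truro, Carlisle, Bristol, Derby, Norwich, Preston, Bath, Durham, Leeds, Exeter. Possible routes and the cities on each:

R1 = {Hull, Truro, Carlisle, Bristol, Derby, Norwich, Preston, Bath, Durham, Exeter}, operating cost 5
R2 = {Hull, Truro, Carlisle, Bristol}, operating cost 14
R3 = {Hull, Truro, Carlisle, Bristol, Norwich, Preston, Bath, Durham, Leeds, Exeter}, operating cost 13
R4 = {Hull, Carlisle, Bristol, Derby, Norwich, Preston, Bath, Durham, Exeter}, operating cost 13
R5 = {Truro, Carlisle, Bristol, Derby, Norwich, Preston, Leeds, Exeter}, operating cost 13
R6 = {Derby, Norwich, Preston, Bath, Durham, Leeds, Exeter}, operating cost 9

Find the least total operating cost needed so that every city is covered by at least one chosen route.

R1, R6 cover every city at operating cost 5 + 9 = 14.
Any cover uses at least 2 routes; among all covering selections none totals below 14.

14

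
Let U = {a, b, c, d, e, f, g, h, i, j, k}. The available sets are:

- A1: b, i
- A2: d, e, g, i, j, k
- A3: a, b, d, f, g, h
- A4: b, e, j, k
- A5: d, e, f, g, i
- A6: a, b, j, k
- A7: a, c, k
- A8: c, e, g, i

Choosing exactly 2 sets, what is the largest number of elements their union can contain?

Choosing A2, A3 covers {a, b, d, e, f, g, h, i, j, k} — 10 elements.
No choice of 2 sets does better; here c is left uncovered.

10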